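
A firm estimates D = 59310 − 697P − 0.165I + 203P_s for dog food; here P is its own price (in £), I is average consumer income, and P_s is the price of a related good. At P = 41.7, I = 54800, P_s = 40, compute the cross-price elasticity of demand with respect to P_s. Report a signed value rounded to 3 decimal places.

At the given values, D = 59310 − 697(41.7) − 0.165(54800) + 203(40) = 29323.1.
∂D/∂P_s = 203.
E = (203) × (40/29323.1) = 0.27691…

0.277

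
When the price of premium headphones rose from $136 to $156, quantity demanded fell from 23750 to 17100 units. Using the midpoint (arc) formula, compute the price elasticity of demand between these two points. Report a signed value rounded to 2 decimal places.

%ΔQ = (17100 − 23750) / [(23750 + 17100)/2] = -6650/20425 = -0.325581…
%ΔP = (156 − 136) / [(136 + 156)/2] = 20/146 = 0.136986…
Arc Ed = %ΔQ / %ΔP = (-6650/20425) / (20/146) = -2.3767…

-2.38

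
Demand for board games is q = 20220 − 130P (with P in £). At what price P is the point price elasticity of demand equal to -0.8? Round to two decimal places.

69.13

Ed = −130P/(20220 − 130P). Set this equal to -0.8:
130P = 0.8·(20220 − 130P) ⇒ 130P(1 + 0.8) = 0.8·20220
P = 0.8·20220 / (130·1.8) = 69.1282…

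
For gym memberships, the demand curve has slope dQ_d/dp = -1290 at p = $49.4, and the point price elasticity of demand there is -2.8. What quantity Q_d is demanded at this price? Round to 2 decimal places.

Ed = (dQ_d/dp)·(p/Q_d) ⇒ Q_d = (dQ_d/dp)·p/Ed = (-1290)·49.4/(-2.8) = 22759.2857…

22759.29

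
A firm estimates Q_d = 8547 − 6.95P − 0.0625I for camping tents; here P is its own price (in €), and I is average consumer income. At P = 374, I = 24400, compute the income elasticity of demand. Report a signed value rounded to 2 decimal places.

At the given values, Q_d = 8547 − 6.95(374) − 0.0625(24400) = 4422.7.
∂Q_d/∂I = -0.0625.
E = (-0.0625) × (24400/4422.7) = -0.3448…

-0.34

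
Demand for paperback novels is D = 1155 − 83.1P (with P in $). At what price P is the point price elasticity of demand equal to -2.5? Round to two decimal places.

9.93

Ed = −83.1P/(1155 − 83.1P). Set this equal to -2.5:
83.1P = 2.5·(1155 − 83.1P) ⇒ 83.1P(1 + 2.5) = 2.5·1155
P = 2.5·1155 / (83.1·3.5) = 9.9277…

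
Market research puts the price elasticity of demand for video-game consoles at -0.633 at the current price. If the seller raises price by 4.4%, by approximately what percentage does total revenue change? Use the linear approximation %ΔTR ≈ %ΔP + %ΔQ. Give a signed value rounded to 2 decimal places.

%ΔQ ≈ Ed × %ΔP = (-0.633) × (+4.4%) = -2.7852%
%ΔTR ≈ %ΔP + %ΔQ = (+4.4%) + (-2.7852%) = +1.6148%

+1.61%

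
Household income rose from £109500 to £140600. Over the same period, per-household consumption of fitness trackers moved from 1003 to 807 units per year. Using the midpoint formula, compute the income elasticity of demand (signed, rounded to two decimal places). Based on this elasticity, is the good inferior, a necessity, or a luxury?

%ΔQ = (807 − 1003)/[( 1003 + 807)/2] = -196/905 = -0.216574…
%ΔIncome = (140600 − 109500)/[( 109500 + 140600)/2] = 31100/125050 = 0.248700…
E_income = (-196/905) / (31100/125050) = -0.8708…
E_income < 0 ⇒ inferior good.

-0.87; inferior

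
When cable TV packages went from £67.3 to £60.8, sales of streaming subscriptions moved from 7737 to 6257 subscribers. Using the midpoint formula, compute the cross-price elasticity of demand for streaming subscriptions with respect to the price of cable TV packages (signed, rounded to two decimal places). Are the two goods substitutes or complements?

%ΔQ_{streaming subscriptions} = (6257 − 7737)/avg = -1480/6997 = -0.211519…
%ΔP_{cable TV packages} = (60.8 − 67.3)/avg = -6.5/64.05 = -0.101483…
E_cross = (-1480/6997) / (-6.5/64.05) = 2.0842…
E_cross > 0 ⇒ the goods are substitutes.

2.08; substitutes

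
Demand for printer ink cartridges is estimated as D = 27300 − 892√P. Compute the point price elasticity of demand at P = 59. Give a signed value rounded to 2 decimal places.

dD/dP = −892/(2√P) = -58.0643. At P = 59, D = 20448.4.
Ed = (dD/dP)·(P/D) = (-58.0643) × (59/20448.4) = -0.1675…

-0.17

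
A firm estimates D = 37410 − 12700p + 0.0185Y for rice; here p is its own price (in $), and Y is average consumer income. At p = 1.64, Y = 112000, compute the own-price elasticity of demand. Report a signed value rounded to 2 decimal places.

At the given values, D = 37410 − 12700(1.64) + 0.0185(112000) = 18654.
∂D/∂p = −12700.
E = (-12700) × (1.64/18654) = -1.1165…

-1.12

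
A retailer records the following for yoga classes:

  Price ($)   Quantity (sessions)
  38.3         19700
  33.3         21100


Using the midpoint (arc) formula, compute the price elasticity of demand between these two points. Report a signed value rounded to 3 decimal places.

-0.491

%ΔQ = (21100 − 19700) / [(19700 + 21100)/2] = 1400/20400 = 0.068627…
%ΔP = (33.3 − 38.3) / [(38.3 + 33.3)/2] = -5/35.8 = -0.139664…
Arc Ed = %ΔQ / %ΔP = (1400/20400) / (-5/35.8) = -0.49137…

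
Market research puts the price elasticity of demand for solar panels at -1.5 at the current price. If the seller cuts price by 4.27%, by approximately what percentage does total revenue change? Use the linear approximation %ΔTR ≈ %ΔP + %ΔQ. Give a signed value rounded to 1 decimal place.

+2.1%

%ΔQ ≈ Ed × %ΔP = (-1.5) × (-4.27%) = +6.4050%
%ΔTR ≈ %ΔP + %ΔQ = (-4.27%) + (+6.4050%) = +2.1350%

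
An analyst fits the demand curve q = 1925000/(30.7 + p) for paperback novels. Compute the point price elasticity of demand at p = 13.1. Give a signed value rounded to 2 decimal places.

-0.30

dq/dp = −1925000/(30.7 + p)² = -1003.42. At p = 13.1, q = 43949.8.
Ed = (dq/dp)·(p/q) = (-1003.42) × (13.1/43949.8) = -0.2990…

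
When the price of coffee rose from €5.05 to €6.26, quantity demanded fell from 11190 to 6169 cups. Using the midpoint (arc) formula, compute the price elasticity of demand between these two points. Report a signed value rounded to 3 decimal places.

-2.704

%ΔQ = (6169 − 11190) / [(11190 + 6169)/2] = -5021/8679.5 = -0.578489…
%ΔP = (6.26 − 5.05) / [(5.05 + 6.26)/2] = 1.21/5.655 = 0.213969…
Arc Ed = %ΔQ / %ΔP = (-5021/8679.5) / (1.21/5.655) = -2.70360…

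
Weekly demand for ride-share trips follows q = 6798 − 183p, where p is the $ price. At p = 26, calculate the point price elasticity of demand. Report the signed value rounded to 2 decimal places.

-2.33

dq/dp = −183. At p = 26, q = 6798 − 183(26) = 2040.
Ed = (dq/dp)·(p/q) = −183 × (26/2040) = -2.3323…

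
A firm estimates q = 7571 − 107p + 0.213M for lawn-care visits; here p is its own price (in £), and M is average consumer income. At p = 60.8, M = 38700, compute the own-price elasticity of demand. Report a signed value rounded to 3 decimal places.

At the given values, q = 7571 − 107(60.8) + 0.213(38700) = 9308.5.
∂q/∂p = −107.
E = (-107) × (60.8/9308.5) = -0.69888…

-0.699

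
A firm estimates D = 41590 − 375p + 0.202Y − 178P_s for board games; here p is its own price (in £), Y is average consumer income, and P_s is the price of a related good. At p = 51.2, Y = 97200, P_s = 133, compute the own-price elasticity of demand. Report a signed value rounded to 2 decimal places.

At the given values, D = 41590 − 375(51.2) + 0.202(97200) − 178(133) = 18350.4.
∂D/∂p = −375.
E = (-375) × (51.2/18350.4) = -1.0462…

-1.05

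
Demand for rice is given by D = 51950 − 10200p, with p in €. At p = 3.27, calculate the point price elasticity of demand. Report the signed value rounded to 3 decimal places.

-1.794

dD/dp = −10200. At p = 3.27, D = 51950 − 10200(3.27) = 18596.
Ed = (dD/dp)·(p/D) = −10200 × (3.27/18596) = -1.79361…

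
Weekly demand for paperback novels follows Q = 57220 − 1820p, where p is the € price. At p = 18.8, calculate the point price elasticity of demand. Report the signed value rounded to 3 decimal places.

-1.487

dQ/dp = −1820. At p = 18.8, Q = 57220 − 1820(18.8) = 23004.
Ed = (dQ/dp)·(p/Q) = −1820 × (18.8/23004) = -1.48739…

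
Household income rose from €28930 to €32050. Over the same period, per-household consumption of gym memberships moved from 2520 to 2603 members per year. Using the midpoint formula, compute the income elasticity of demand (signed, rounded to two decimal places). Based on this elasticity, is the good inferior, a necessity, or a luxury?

0.32; necessity

%ΔQ = (2603 − 2520)/[( 2520 + 2603)/2] = 83/2561.5 = 0.032402…
%ΔIncome = (32050 − 28930)/[( 28930 + 32050)/2] = 3120/30490 = 0.102328…
E_income = (83/2561.5) / (3120/30490) = 0.3166…
0 < E_income < 1 ⇒ normal good, necessity.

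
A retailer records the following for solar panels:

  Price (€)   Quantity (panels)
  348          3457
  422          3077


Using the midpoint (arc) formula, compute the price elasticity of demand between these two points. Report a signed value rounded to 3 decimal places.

%ΔQ = (3077 − 3457) / [(3457 + 3077)/2] = -380/3267 = -0.116314…
%ΔP = (422 − 348) / [(348 + 422)/2] = 74/385 = 0.192207…
Arc Ed = %ΔQ / %ΔP = (-380/3267) / (74/385) = -0.60515…

-0.605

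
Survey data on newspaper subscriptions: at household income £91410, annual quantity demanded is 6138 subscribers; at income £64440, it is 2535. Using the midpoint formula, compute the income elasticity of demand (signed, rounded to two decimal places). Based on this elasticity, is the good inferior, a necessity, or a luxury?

%ΔQ = (2535 − 6138)/[( 6138 + 2535)/2] = -3603/4336.5 = -0.830854…
%ΔIncome = (64440 − 91410)/[( 91410 + 64440)/2] = -26970/77925 = -0.346102…
E_income = (-3603/4336.5) / (-26970/77925) = 2.4006…
E_income > 1 ⇒ normal good, luxury.

2.40; luxury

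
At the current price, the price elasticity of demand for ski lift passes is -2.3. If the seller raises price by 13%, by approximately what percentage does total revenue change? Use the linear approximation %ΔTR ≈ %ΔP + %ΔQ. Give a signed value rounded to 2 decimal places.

-16.90%

%ΔQ ≈ Ed × %ΔP = (-2.3) × (+13%) = -29.9000%
%ΔTR ≈ %ΔP + %ΔQ = (+13%) + (-29.9000%) = -16.9000%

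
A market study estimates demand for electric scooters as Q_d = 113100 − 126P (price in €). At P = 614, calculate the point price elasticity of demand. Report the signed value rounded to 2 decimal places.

-2.16

dQ_d/dP = −126. At P = 614, Q_d = 113100 − 126(614) = 35736.
Ed = (dQ_d/dP)·(P/Q_d) = −126 × (614/35736) = -2.1648…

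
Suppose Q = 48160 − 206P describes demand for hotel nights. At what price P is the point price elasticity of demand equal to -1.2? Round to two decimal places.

127.52

Ed = −206P/(48160 − 206P). Set this equal to -1.2:
206P = 1.2·(48160 − 206P) ⇒ 206P(1 + 1.2) = 1.2·48160
P = 1.2·48160 / (206·2.2) = 127.5198…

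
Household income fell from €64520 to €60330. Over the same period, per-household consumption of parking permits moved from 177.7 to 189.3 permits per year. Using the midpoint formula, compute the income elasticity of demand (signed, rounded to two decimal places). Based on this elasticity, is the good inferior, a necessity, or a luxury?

%ΔQ = (189.3 − 177.7)/[( 177.7 + 189.3)/2] = 11.6/183.5 = 0.063215…
%ΔIncome = (60330 − 64520)/[( 64520 + 60330)/2] = -4190/62425 = -0.067120…
E_income = (11.6/183.5) / (-4190/62425) = -0.9418…
E_income < 0 ⇒ inferior good.

-0.94; inferior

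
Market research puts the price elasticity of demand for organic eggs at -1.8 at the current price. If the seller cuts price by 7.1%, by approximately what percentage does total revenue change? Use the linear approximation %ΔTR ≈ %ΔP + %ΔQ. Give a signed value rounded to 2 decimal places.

+5.68%

%ΔQ ≈ Ed × %ΔP = (-1.8) × (-7.1%) = +12.7800%
%ΔTR ≈ %ΔP + %ΔQ = (-7.1%) + (+12.7800%) = +5.6800%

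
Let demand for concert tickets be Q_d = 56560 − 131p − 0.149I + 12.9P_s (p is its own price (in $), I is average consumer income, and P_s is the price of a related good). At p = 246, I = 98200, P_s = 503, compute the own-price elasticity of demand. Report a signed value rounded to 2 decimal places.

-1.99

At the given values, Q_d = 56560 − 131(246) − 0.149(98200) + 12.9(503) = 16190.9.
∂Q_d/∂p = −131.
E = (-131) × (246/16190.9) = -1.9903…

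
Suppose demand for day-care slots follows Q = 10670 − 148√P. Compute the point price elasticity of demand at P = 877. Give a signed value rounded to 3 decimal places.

dQ/dP = −148/(2√P) = -2.4988. At P = 877, Q = 6287.1.
Ed = (dQ/dP)·(P/Q) = (-2.4988) × (877/6287.1) = -0.34856…

-0.349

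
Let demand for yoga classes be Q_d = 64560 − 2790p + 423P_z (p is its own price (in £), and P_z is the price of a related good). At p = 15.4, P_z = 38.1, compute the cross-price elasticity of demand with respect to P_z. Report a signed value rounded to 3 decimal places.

At the given values, Q_d = 64560 − 2790(15.4) + 423(38.1) = 37710.3.
∂Q_d/∂P_z = 423.
E = (423) × (38.1/37710.3) = 0.42737…

0.427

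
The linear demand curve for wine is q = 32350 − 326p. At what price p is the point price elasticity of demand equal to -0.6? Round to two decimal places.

37.21

Ed = −326p/(32350 − 326p). Set this equal to -0.6:
326p = 0.6·(32350 − 326p) ⇒ 326p(1 + 0.6) = 0.6·32350
p = 0.6·32350 / (326·1.6) = 37.2124…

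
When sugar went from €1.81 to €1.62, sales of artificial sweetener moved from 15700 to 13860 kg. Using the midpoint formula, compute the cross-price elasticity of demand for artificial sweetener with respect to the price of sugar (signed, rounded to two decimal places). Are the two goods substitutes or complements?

1.12; substitutes

%ΔQ_{artificial sweetener} = (13860 − 15700)/avg = -1840/14780 = -0.124492…
%ΔP_{sugar} = (1.62 − 1.81)/avg = -0.19/1.715 = -0.110787…
E_cross = (-1840/14780) / (-0.19/1.715) = 1.1237…
E_cross > 0 ⇒ the goods are substitutes.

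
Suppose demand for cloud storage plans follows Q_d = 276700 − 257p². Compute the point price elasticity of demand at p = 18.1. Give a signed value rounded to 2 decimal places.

-0.87

dQ_d/dp = −2·257·p = -9303.4. At p = 18.1, Q_d = 192504.23.
Ed = (dQ_d/dp)·(p/Q_d) = (-9303.4) × (18.1/192504.23) = -0.8747…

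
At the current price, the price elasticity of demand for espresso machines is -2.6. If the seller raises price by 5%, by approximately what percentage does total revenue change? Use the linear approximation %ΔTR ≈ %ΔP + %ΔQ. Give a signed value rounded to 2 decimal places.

%ΔQ ≈ Ed × %ΔP = (-2.6) × (+5%) = -13.0000%
%ΔTR ≈ %ΔP + %ΔQ = (+5%) + (-13.0000%) = -8.0000%

-8.00%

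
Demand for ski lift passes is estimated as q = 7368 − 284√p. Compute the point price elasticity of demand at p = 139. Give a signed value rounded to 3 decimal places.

-0.416

dq/dp = −284/(2√p) = -12.0443. At p = 139, q = 4019.69.
Ed = (dq/dp)·(p/q) = (-12.0443) × (139/4019.69) = -0.41648…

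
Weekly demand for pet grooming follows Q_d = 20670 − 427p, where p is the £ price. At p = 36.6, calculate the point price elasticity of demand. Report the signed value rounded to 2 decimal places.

-3.10

dQ_d/dp = −427. At p = 36.6, Q_d = 20670 − 427(36.6) = 5041.8.
Ed = (dQ_d/dp)·(p/Q_d) = −427 × (36.6/5041.8) = -3.0997…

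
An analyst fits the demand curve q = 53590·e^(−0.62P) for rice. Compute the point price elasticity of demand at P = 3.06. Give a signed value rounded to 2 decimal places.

dq/dP = −0.62·q = -4983.47. At P = 3.06, q = 8037.86.
Ed = (dq/dP)·(P/q) = (-4983.47) × (3.06/8037.86) = -1.8972

-1.90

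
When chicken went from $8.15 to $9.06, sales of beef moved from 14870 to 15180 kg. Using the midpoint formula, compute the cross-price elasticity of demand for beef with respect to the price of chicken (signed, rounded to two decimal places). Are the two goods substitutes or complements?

0.20; substitutes

%ΔQ_{beef} = (15180 − 14870)/avg = 310/15025 = 0.020632…
%ΔP_{chicken} = (9.06 − 8.15)/avg = 0.91/8.605 = 0.105752…
E_cross = (310/15025) / (0.91/8.605) = 0.1950…
E_cross > 0 ⇒ the goods are substitutes.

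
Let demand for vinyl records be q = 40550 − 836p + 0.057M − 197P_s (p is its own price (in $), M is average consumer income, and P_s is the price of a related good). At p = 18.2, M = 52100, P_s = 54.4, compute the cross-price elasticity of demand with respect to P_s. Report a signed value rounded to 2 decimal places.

-0.61

At the given values, q = 40550 − 836(18.2) + 0.057(52100) − 197(54.4) = 17587.7.
∂q/∂P_s = -197.
E = (-197) × (54.4/17587.7) = -0.6093…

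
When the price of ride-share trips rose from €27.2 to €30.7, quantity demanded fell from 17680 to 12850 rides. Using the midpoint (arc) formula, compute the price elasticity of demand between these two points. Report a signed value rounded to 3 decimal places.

%ΔQ = (12850 − 17680) / [(17680 + 12850)/2] = -4830/15265 = -0.316410…
%ΔP = (30.7 − 27.2) / [(27.2 + 30.7)/2] = 3.5/28.95 = 0.120898…
Arc Ed = %ΔQ / %ΔP = (-4830/15265) / (3.5/28.95) = -2.61716…

-2.617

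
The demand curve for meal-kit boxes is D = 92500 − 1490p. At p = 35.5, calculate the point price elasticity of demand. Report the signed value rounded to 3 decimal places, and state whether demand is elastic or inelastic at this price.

dD/dp = −1490. At p = 35.5, D = 92500 − 1490(35.5) = 39605.
Ed = (dD/dp)·(p/D) = −1490 × (35.5/39605) = -1.33556…
|Ed| = 1.336 > 1, so demand is elastic.

-1.336; elastic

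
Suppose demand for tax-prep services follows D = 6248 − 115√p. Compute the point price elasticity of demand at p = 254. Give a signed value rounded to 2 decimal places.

-0.21

dD/dp = −115/(2√p) = -3.60787. At p = 254, D = 4415.2.
Ed = (dD/dp)·(p/D) = (-3.60787) × (254/4415.2) = -0.2075…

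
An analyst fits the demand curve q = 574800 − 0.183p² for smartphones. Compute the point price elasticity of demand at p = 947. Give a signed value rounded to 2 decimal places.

dq/dp = −2·0.183·p = -346.602. At p = 947, q = 410683.953.
Ed = (dq/dp)·(p/q) = (-346.602) × (947/410683.953) = -0.7992…

-0.80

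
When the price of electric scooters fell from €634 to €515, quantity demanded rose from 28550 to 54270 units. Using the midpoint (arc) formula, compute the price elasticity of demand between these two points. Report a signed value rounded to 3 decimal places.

%ΔQ = (54270 − 28550) / [(28550 + 54270)/2] = 25720/41410 = 0.621106…
%ΔP = (515 − 634) / [(634 + 515)/2] = -119/574.5 = -0.207136…
Arc Ed = %ΔQ / %ΔP = (25720/41410) / (-119/574.5) = -2.99853…

-2.999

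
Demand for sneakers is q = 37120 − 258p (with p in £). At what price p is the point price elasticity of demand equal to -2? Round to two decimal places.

Ed = −258p/(37120 − 258p). Set this equal to -2:
258p = 2·(37120 − 258p) ⇒ 258p(1 + 2) = 2·37120
p = 2·37120 / (258·3) = 95.9173…

95.92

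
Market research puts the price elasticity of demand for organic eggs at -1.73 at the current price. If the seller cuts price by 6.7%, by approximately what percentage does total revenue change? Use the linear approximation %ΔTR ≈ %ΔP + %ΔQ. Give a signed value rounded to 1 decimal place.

+4.9%

%ΔQ ≈ Ed × %ΔP = (-1.73) × (-6.7%) = +11.5910%
%ΔTR ≈ %ΔP + %ΔQ = (-6.7%) + (+11.5910%) = +4.8910%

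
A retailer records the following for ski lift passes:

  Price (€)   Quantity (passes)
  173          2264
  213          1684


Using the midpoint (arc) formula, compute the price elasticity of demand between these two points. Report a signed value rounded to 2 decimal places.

-1.42

%ΔQ = (1684 − 2264) / [(2264 + 1684)/2] = -580/1974 = -0.293819…
%ΔP = (213 − 173) / [(173 + 213)/2] = 40/193 = 0.207253…
Arc Ed = %ΔQ / %ΔP = (-580/1974) / (40/193) = -1.4176…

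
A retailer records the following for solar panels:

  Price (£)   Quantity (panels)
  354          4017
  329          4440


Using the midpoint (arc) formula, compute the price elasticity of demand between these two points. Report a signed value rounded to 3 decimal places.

%ΔQ = (4440 − 4017) / [(4017 + 4440)/2] = 423/4228.5 = 0.100035…
%ΔP = (329 − 354) / [(354 + 329)/2] = -25/341.5 = -0.073206…
Arc Ed = %ΔQ / %ΔP = (423/4228.5) / (-25/341.5) = -1.36648…

-1.366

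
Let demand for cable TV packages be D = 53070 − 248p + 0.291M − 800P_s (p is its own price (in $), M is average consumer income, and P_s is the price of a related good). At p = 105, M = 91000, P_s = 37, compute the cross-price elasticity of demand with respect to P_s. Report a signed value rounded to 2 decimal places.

-1.24

At the given values, D = 53070 − 248(105) + 0.291(91000) − 800(37) = 23911.
∂D/∂P_s = -800.
E = (-800) × (37/23911) = -1.2379…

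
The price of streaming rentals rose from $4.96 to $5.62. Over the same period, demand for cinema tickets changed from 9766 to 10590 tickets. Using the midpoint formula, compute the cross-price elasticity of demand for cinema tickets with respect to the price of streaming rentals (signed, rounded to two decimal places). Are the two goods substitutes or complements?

%ΔQ_{cinema tickets} = (10590 − 9766)/avg = 824/10178 = 0.080958…
%ΔP_{streaming rentals} = (5.62 − 4.96)/avg = 0.66/5.29 = 0.124763…
E_cross = (824/10178) / (0.66/5.29) = 0.6488…
E_cross > 0 ⇒ the goods are substitutes.

0.65; substitutes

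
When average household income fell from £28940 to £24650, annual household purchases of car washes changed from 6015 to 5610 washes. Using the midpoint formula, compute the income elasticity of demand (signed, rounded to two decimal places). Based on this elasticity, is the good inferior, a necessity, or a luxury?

%ΔQ = (5610 − 6015)/[( 6015 + 5610)/2] = -405/5812.5 = -0.069677…
%ΔIncome = (24650 − 28940)/[( 28940 + 24650)/2] = -4290/26795 = -0.160104…
E_income = (-405/5812.5) / (-4290/26795) = 0.4351…
0 < E_income < 1 ⇒ normal good, necessity.

0.44; necessity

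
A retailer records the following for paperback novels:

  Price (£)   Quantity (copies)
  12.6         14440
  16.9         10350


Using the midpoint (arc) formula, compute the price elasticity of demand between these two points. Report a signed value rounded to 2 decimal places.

%ΔQ = (10350 − 14440) / [(14440 + 10350)/2] = -4090/12395 = -0.329971…
%ΔP = (16.9 − 12.6) / [(12.6 + 16.9)/2] = 4.3/14.75 = 0.291525…
Arc Ed = %ΔQ / %ΔP = (-4090/12395) / (4.3/14.75) = -1.1318…

-1.13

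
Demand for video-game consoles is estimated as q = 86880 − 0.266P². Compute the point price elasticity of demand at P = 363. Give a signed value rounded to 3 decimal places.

-1.353

dq/dP = −2·0.266·P = -193.116. At P = 363, q = 51829.446.
Ed = (dq/dP)·(P/q) = (-193.116) × (363/51829.446) = -1.35253…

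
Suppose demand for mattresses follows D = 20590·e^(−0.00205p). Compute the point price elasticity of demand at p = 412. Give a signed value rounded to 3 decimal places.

-0.845

dD/dp = −0.00205·D = -18.1387. At p = 412, D = 8848.12.
Ed = (dD/dp)·(p/D) = (-18.1387) × (412/8848.12) = -0.8446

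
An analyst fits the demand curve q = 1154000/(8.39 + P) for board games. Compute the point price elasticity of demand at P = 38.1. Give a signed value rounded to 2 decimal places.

-0.82

dq/dP = −1154000/(8.39 + P)² = -533.933. At P = 38.1, q = 24822.5.
Ed = (dq/dP)·(P/q) = (-533.933) × (38.1/24822.5) = -0.8195…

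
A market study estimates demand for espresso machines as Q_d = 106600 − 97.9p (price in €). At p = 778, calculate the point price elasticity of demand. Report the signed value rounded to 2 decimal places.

-2.50

dQ_d/dp = −97.9. At p = 778, Q_d = 106600 − 97.9(778) = 30433.8.
Ed = (dQ_d/dp)·(p/Q_d) = −97.9 × (778/30433.8) = -2.5026…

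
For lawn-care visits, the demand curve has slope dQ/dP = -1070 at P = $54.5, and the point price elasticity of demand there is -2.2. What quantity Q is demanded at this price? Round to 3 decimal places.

Ed = (dQ/dP)·(P/Q) ⇒ Q = (dQ/dP)·P/Ed = (-1070)·54.5/(-2.2) = 26506.81818…

26506.818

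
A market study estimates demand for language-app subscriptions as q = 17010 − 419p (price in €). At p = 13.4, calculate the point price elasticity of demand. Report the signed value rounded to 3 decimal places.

-0.493

dq/dp = −419. At p = 13.4, q = 17010 − 419(13.4) = 11395.4.
Ed = (dq/dp)·(p/q) = −419 × (13.4/11395.4) = -0.49270…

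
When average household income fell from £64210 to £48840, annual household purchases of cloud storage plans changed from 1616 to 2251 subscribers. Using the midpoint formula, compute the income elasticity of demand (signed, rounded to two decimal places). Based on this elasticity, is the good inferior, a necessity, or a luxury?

-1.21; inferior

%ΔQ = (2251 − 1616)/[( 1616 + 2251)/2] = 635/1933.5 = 0.328419…
%ΔIncome = (48840 − 64210)/[( 64210 + 48840)/2] = -15370/56525 = -0.271915…
E_income = (635/1933.5) / (-15370/56525) = -1.2078…
E_income < 0 ⇒ inferior good.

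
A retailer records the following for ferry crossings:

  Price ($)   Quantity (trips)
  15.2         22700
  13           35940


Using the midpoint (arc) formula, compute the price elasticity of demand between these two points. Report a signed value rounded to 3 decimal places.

%ΔQ = (35940 − 22700) / [(22700 + 35940)/2] = 13240/29320 = 0.451568…
%ΔP = (13 − 15.2) / [(15.2 + 13)/2] = -2.2/14.1 = -0.156028…
Arc Ed = %ΔQ / %ΔP = (13240/29320) / (-2.2/14.1) = -2.89414…

-2.894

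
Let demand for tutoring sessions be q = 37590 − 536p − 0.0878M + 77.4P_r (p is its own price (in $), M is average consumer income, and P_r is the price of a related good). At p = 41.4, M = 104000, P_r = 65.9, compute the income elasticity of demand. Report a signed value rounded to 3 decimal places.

At the given values, q = 37590 − 536(41.4) − 0.0878(104000) + 77.4(65.9) = 11369.06.
∂q/∂M = -0.0878.
E = (-0.0878) × (104000/11369.06) = -0.80316…

-0.803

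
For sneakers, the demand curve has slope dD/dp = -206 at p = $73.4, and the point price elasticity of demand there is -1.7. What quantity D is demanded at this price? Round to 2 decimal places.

8894.35

Ed = (dD/dp)·(p/D) ⇒ D = (dD/dp)·p/Ed = (-206)·73.4/(-1.7) = 8894.3529…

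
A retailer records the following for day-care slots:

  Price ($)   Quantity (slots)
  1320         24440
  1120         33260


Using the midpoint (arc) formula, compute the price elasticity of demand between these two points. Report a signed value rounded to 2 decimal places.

-1.86

%ΔQ = (33260 − 24440) / [(24440 + 33260)/2] = 8820/28850 = 0.305719…
%ΔP = (1120 − 1320) / [(1320 + 1120)/2] = -200/1220 = -0.163934…
Arc Ed = %ΔQ / %ΔP = (8820/28850) / (-200/1220) = -1.8648…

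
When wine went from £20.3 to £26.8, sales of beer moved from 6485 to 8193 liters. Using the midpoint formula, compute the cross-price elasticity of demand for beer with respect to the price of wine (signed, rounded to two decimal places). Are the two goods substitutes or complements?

%ΔQ_{beer} = (8193 − 6485)/avg = 1708/7339 = 0.232729…
%ΔP_{wine} = (26.8 − 20.3)/avg = 6.5/23.55 = 0.276008…
E_cross = (1708/7339) / (6.5/23.55) = 0.8431…
E_cross > 0 ⇒ the goods are substitutes.

0.84; substitutes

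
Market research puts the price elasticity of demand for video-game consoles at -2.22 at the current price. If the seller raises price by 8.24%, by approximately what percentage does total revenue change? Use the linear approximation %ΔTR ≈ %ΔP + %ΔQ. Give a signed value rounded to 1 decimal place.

-10.1%

%ΔQ ≈ Ed × %ΔP = (-2.22) × (+8.24%) = -18.2928%
%ΔTR ≈ %ΔP + %ΔQ = (+8.24%) + (-18.2928%) = -10.0528%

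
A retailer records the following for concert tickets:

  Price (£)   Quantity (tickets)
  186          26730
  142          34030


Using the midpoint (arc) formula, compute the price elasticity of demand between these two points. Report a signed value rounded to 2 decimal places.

%ΔQ = (34030 − 26730) / [(26730 + 34030)/2] = 7300/30380 = 0.240289…
%ΔP = (142 − 186) / [(186 + 142)/2] = -44/164 = -0.268292…
Arc Ed = %ΔQ / %ΔP = (7300/30380) / (-44/164) = -0.8956…

-0.90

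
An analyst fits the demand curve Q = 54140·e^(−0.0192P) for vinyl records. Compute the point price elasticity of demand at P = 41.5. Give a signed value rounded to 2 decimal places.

dQ/dP = −0.0192·Q = -468.569. At P = 41.5, Q = 24404.6.
Ed = (dQ/dP)·(P/Q) = (-468.569) × (41.5/24404.6) = -0.7968

-0.80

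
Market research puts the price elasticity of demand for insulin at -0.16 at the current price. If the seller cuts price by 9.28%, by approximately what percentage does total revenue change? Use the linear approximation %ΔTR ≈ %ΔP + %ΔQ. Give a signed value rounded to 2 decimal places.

-7.80%

%ΔQ ≈ Ed × %ΔP = (-0.16) × (-9.28%) = +1.4848%
%ΔTR ≈ %ΔP + %ΔQ = (-9.28%) + (+1.4848%) = -7.7952%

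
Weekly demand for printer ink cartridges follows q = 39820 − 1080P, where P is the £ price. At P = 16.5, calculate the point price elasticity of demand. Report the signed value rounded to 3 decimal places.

dq/dP = −1080. At P = 16.5, q = 39820 − 1080(16.5) = 22000.
Ed = (dq/dP)·(P/q) = −1080 × (16.5/22000) = -0.81

-0.810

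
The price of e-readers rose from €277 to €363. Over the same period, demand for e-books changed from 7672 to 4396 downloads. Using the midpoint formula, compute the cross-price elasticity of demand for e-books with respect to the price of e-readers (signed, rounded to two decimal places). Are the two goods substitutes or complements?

-2.02; complements

%ΔQ_{e-books} = (4396 − 7672)/avg = -3276/6034 = -0.542923…
%ΔP_{e-readers} = (363 − 277)/avg = 86/320 = 0.26875
E_cross = (-3276/6034) / (86/320) = -2.0201…
E_cross < 0 ⇒ the goods are complements.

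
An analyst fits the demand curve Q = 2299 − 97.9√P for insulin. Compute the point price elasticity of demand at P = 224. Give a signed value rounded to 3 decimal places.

dQ/dP = −97.9/(2√P) = -3.27061. At P = 224, Q = 833.767.
Ed = (dQ/dP)·(P/Q) = (-3.27061) × (224/833.767) = -0.87868…

-0.879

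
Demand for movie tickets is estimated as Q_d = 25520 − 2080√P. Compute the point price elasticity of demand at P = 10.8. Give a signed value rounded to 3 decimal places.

dQ_d/dP = −2080/(2√P) = -316.462. At P = 10.8, Q_d = 18684.4.
Ed = (dQ_d/dP)·(P/Q_d) = (-316.462) × (10.8/18684.4) = -0.18292…

-0.183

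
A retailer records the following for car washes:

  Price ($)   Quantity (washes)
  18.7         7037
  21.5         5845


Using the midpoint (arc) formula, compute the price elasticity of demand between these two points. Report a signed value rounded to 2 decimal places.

%ΔQ = (5845 − 7037) / [(7037 + 5845)/2] = -1192/6441 = -0.185064…
%ΔP = (21.5 − 18.7) / [(18.7 + 21.5)/2] = 2.8/20.1 = 0.139303…
Arc Ed = %ΔQ / %ΔP = (-1192/6441) / (2.8/20.1) = -1.3284…

-1.33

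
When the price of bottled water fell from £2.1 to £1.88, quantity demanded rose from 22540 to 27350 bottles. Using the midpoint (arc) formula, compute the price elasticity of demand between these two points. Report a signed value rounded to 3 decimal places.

-1.744

%ΔQ = (27350 − 22540) / [(22540 + 27350)/2] = 4810/24945 = 0.192824…
%ΔP = (1.88 − 2.1) / [(2.1 + 1.88)/2] = -0.22/1.99 = -0.110552…
Arc Ed = %ΔQ / %ΔP = (4810/24945) / (-0.22/1.99) = -1.74418…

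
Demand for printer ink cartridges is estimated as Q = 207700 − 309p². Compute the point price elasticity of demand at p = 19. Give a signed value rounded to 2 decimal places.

dQ/dp = −2·309·p = -11742. At p = 19, Q = 96151.
Ed = (dQ/dp)·(p/Q) = (-11742) × (19/96151) = -2.3202…

-2.32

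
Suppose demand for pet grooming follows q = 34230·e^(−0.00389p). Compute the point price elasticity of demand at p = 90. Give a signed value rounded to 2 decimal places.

-0.35

dq/dp = −0.00389·q = -93.8231. At p = 90, q = 24119.1.
Ed = (dq/dp)·(p/q) = (-93.8231) × (90/24119.1) = -0.3501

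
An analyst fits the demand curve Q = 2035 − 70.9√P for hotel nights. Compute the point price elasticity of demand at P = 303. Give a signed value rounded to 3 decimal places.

-0.771

dQ/dP = −70.9/(2√P) = -2.03655. At P = 303, Q = 800.851.
Ed = (dQ/dP)·(P/Q) = (-2.03655) × (303/800.851) = -0.77052…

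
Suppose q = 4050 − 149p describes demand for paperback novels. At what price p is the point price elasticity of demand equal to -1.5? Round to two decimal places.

16.31

Ed = −149p/(4050 − 149p). Set this equal to -1.5:
149p = 1.5·(4050 − 149p) ⇒ 149p(1 + 1.5) = 1.5·4050
p = 1.5·4050 / (149·2.5) = 16.3087…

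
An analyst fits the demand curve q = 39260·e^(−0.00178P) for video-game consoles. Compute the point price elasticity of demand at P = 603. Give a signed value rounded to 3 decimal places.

-1.073

dq/dP = −0.00178·q = -23.8905. At P = 603, q = 13421.6.
Ed = (dq/dP)·(P/q) = (-23.8905) × (603/13421.6) = -1.07334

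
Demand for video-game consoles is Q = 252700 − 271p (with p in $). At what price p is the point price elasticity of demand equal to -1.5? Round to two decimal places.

559.48

Ed = −271p/(252700 − 271p). Set this equal to -1.5:
271p = 1.5·(252700 − 271p) ⇒ 271p(1 + 1.5) = 1.5·252700
p = 1.5·252700 / (271·2.5) = 559.4833…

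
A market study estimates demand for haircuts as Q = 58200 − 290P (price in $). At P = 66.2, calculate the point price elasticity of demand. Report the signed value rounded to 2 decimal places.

-0.49

dQ/dP = −290. At P = 66.2, Q = 58200 − 290(66.2) = 39002.
Ed = (dQ/dP)·(P/Q) = −290 × (66.2/39002) = -0.4922…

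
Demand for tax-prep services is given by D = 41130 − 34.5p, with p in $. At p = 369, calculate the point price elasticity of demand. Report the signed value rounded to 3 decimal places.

dD/dp = −34.5. At p = 369, D = 41130 − 34.5(369) = 28399.5.
Ed = (dD/dp)·(p/D) = −34.5 × (369/28399.5) = -0.44826…

-0.448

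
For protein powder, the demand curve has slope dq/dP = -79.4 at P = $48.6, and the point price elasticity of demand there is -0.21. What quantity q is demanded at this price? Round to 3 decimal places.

Ed = (dq/dP)·(P/q) ⇒ q = (dq/dP)·P/Ed = (-79.4)·48.6/(-0.21) = 18375.42857…

18375.429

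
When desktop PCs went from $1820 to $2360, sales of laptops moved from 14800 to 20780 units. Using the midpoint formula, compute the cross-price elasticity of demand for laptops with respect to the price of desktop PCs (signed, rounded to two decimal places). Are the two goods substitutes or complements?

%ΔQ_{laptops} = (20780 − 14800)/avg = 5980/17790 = 0.336143…
%ΔP_{desktop PCs} = (2360 − 1820)/avg = 540/2090 = 0.258373…
E_cross = (5980/17790) / (540/2090) = 1.3010…
E_cross > 0 ⇒ the goods are substitutes.

1.30; substitutes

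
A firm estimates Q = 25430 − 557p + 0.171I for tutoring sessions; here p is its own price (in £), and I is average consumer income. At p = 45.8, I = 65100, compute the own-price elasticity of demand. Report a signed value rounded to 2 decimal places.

-2.31

At the given values, Q = 25430 − 557(45.8) + 0.171(65100) = 11051.5.
∂Q/∂p = −557.
E = (-557) × (45.8/11051.5) = -2.3083…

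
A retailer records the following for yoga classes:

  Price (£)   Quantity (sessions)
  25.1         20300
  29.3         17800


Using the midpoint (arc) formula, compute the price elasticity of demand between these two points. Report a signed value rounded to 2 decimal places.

-0.85

%ΔQ = (17800 − 20300) / [(20300 + 17800)/2] = -2500/19050 = -0.131233…
%ΔP = (29.3 − 25.1) / [(25.1 + 29.3)/2] = 4.2/27.2 = 0.154411…
Arc Ed = %ΔQ / %ΔP = (-2500/19050) / (4.2/27.2) = -0.8498…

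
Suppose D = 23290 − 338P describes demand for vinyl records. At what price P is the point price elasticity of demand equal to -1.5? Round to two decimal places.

41.34

Ed = −338P/(23290 − 338P). Set this equal to -1.5:
338P = 1.5·(23290 − 338P) ⇒ 338P(1 + 1.5) = 1.5·23290
P = 1.5·23290 / (338·2.5) = 41.3431…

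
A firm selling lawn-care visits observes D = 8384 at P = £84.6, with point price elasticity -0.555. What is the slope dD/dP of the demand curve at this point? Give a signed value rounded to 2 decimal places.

-55.00

Ed = (dD/dP)·(P/D) ⇒ dD/dP = Ed·D/P = (-0.555)·8384/84.6 = -55.0014…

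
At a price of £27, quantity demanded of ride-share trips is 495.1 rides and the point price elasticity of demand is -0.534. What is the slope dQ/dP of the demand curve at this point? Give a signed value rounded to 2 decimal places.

Ed = (dQ/dP)·(P/Q) ⇒ dQ/dP = Ed·Q/P = (-0.534)·495.1/27 = -9.7919…

-9.79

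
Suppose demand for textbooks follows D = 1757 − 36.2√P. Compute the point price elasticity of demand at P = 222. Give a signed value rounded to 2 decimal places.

dD/dP = −36.2/(2√P) = -1.21479. At P = 222, D = 1217.63.
Ed = (dD/dP)·(P/D) = (-1.21479) × (222/1217.63) = -0.2214…

-0.22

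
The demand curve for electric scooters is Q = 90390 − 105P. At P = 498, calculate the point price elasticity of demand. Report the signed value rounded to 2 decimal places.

-1.37

dQ/dP = −105. At P = 498, Q = 90390 − 105(498) = 38100.
Ed = (dQ/dP)·(P/Q) = −105 × (498/38100) = -1.3724…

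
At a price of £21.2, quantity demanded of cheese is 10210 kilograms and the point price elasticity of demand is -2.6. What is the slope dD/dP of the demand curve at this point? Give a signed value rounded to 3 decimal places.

-1252.170

Ed = (dD/dP)·(P/D) ⇒ dD/dP = Ed·D/P = (-2.6)·10210/21.2 = -1252.16981…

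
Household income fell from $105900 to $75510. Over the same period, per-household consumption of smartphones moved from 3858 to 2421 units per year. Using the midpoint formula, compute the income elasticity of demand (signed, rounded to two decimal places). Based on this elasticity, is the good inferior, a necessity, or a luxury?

%ΔQ = (2421 − 3858)/[( 3858 + 2421)/2] = -1437/3139.5 = -0.457716…
%ΔIncome = (75510 − 105900)/[( 105900 + 75510)/2] = -30390/90705 = -0.335042…
E_income = (-1437/3139.5) / (-30390/90705) = 1.3661…
E_income > 1 ⇒ normal good, luxury.

1.37; luxury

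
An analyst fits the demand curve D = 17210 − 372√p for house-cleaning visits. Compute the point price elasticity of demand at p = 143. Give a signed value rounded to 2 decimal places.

-0.17

dD/dp = −372/(2√p) = -15.5541. At p = 143, D = 12761.5.
Ed = (dD/dp)·(p/D) = (-15.5541) × (143/12761.5) = -0.1742…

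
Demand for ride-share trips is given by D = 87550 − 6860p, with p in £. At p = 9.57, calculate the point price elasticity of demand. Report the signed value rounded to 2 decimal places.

-3.00

dD/dp = −6860. At p = 9.57, D = 87550 − 6860(9.57) = 21899.8.
Ed = (dD/dp)·(p/D) = −6860 × (9.57/21899.8) = -2.9977…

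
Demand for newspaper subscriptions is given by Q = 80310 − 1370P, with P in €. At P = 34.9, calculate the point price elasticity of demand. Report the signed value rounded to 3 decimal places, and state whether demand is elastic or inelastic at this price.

dQ/dP = −1370. At P = 34.9, Q = 80310 − 1370(34.9) = 32497.
Ed = (dQ/dP)·(P/Q) = −1370 × (34.9/32497) = -1.47130…
|Ed| = 1.471 > 1, so demand is elastic.

-1.471; elastic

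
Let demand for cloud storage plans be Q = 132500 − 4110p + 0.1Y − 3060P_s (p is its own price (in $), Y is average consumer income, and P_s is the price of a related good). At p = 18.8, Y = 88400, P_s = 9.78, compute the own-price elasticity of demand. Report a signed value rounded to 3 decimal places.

-2.263

At the given values, Q = 132500 − 4110(18.8) + 0.1(88400) − 3060(9.78) = 34145.2.
∂Q/∂p = −4110.
E = (-4110) × (18.8/34145.2) = -2.26292…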